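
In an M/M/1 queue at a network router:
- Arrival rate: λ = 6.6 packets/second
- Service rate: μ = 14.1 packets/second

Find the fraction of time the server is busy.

Server utilization: ρ = λ/μ
ρ = 6.6/14.1 = 0.4681
The server is busy 46.81% of the time.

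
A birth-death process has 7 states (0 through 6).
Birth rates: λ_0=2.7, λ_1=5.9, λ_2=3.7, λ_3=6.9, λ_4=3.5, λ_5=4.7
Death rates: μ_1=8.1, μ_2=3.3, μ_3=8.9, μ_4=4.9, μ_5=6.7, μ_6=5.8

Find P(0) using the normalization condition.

Ratios P(n)/P(0) = (λ₀···λₙ₋₁)/(μ₁···μₙ):
P(1)/P(0) = (2.7)/(8.1) = 0.33333
P(2)/P(0) = (2.7×5.9)/(8.1×3.3) = 0.59596
P(3)/P(0) = (2.7×5.9×3.7)/(8.1×3.3×8.9) = 0.24776
P(4)/P(0) = (2.7×5.9×3.7×6.9)/(8.1×3.3×8.9×4.9) = 0.34888
P(5)/P(0) = (2.7×5.9×3.7×6.9×3.5)/(8.1×3.3×8.9×4.9×6.7) = 0.18225
P(6)/P(0) = (2.7×5.9×3.7×6.9×3.5×4.7)/(8.1×3.3×8.9×4.9×6.7×5.8) = 0.14769

Normalization: ∑ P(n) = 1
P(0) × (1.0000 + 0.33333 + 0.59596 + 0.24776 + 0.34888 + 0.18225 + 0.14769) = 1
P(0) × 2.8559 = 1
P(0) = 1/2.8559 = 0.3502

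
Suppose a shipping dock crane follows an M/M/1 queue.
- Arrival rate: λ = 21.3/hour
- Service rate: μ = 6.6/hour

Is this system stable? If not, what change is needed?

Stability requires ρ = λ/(cμ) < 1
ρ = 21.3/(1 × 6.6) = 21.3/6.60 = 3.2273
Since 3.2273 ≥ 1, the system is UNSTABLE.
Queue grows without bound. Need μ > λ = 21.3.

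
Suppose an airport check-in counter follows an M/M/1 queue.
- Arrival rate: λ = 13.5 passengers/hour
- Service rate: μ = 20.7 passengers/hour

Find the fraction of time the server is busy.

Server utilization: ρ = λ/μ
ρ = 13.5/20.7 = 0.6522
The server is busy 65.22% of the time.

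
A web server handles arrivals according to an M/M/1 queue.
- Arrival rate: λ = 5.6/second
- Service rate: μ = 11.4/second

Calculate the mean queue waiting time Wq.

First, compute utilization: ρ = λ/μ = 5.6/11.4 = 0.4912
For M/M/1: Wq = λ/(μ(μ-λ))
Wq = 5.6/(11.4 × (11.4-5.6))
Wq = 5.6/(11.4 × 5.80)
Wq = 0.08469 seconds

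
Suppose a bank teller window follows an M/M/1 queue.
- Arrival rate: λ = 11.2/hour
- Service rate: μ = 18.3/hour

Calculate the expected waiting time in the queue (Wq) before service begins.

First, compute utilization: ρ = λ/μ = 11.2/18.3 = 0.6120
For M/M/1: Wq = λ/(μ(μ-λ))
Wq = 11.2/(18.3 × (18.3-11.2))
Wq = 11.2/(18.3 × 7.10)
Wq = 0.08620 hours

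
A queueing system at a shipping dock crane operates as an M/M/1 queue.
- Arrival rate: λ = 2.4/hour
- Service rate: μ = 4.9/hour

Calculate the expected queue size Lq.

ρ = λ/μ = 2.4/4.9 = 0.4898
For M/M/1: Lq = λ²/(μ(μ-λ))
Lq = 5.76/(4.9 × 2.50)
Lq = 0.4702 containers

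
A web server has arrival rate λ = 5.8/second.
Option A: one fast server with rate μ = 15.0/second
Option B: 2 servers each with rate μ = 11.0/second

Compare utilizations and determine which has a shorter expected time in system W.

Option A: single server μ = 15.0 (M/M/1)
  ρ_A = 5.8/15.0 = 0.3867
  W_A = 1/(μ-λ) = 1/(15.0-5.8) = 1/9.20 = 0.1087

Option B: 2 servers μ = 11.0 (M/M/2)
  ρ_B = λ/(cμ) = 5.8/(2×11.0) = 0.2636
  Offered load a = λ/μ = cρ = 5.8/11.0 = 0.5273
  P₀ = [ Σₙ₌₀^1 aⁿ/n! + a^2/(2!(1-ρ)) ]⁻¹
  Σ = a^0/0! + a^1/1! = 1.0000 + 0.5273 = 1.5273
  a^2/(2!(1-ρ)) = 0.2780/(2 × 0.7364) = 0.1888
  P₀ = 1/(1.5273 + 0.1888) = 0.5827
  Lq = P₀·a^2·ρ / (2!(1-ρ)²) = 0.58273 × 0.27802 × 0.26364 / (2 × 0.54223) = 0.03939
  Wq_B = Lq/λ = 0.03939/5.8 = 0.006791
  W_B = Wq_B + 1/μ = 0.006791 + 0.09091 = 0.09770

Since W_B = 0.09770 < W_A = 0.1087, Option B (multiple servers) has the shorter time in system.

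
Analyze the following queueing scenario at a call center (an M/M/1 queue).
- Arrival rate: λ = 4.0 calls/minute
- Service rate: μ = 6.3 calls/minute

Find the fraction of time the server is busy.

Server utilization: ρ = λ/μ
ρ = 4.0/6.3 = 0.6349
The server is busy 63.49% of the time.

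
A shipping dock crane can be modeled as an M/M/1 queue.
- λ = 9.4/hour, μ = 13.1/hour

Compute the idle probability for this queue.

ρ = λ/μ = 9.4/13.1 = 0.7176
P(0) = 1 - ρ = 1 - 0.7176 = 0.2824
The server is idle 28.24% of the time.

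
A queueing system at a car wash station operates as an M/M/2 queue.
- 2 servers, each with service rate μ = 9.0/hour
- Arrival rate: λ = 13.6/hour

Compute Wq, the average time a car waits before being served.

Traffic intensity: ρ = λ/(cμ) = 13.6/(2×9.0) = 0.7556
Since ρ = 0.7556 < 1, system is stable.
Offered load a = λ/μ = cρ = 13.6/9.0 = 1.5111
P₀ = [ Σₙ₌₀^1 aⁿ/n! + a^2/(2!(1-ρ)) ]⁻¹
Σ = a^0/0! + a^1/1! = 1.0000 + 1.5111 = 2.5111
a^2/(2!(1-ρ)) = 2.28346/(2 × 0.244444) = 4.6707
P₀ = 1/(2.5111 + 4.6707) = 0.1392
Lq = P₀·a^2·ρ / (2!(1-ρ)²) = 0.13924 × 2.2835 × 0.75556 / (2 × 0.059753) = 2.0102
Wq = Lq/λ = 2.0102/13.6 = 0.1478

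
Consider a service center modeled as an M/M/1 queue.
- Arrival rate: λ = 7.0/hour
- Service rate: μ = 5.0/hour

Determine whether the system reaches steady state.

Stability requires ρ = λ/(cμ) < 1
ρ = 7.0/(1 × 5.0) = 7.0/5.00 = 1.4000
Since 1.4000 ≥ 1, the system is UNSTABLE.
Queue grows without bound. Need μ > λ = 7.0.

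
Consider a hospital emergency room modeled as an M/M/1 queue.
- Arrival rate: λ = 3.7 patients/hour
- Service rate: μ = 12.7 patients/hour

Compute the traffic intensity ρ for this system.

Server utilization: ρ = λ/μ
ρ = 3.7/12.7 = 0.2913
The server is busy 29.13% of the time.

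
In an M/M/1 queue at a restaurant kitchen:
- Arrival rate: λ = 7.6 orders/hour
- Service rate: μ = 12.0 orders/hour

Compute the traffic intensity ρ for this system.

Server utilization: ρ = λ/μ
ρ = 7.6/12.0 = 0.6333
The server is busy 63.33% of the time.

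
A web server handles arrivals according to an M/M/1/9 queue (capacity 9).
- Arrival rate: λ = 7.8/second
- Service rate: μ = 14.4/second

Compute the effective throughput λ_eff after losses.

ρ = λ/μ = 7.8/14.4 = 0.54167
P₀ = (1-ρ)/(1-ρ^(K+1)) = (1-0.54167)/(1-0.54167^10) = 0.4583/0.9978 = 0.4593
P_K = P₀×ρ^K = 0.4593 × 0.54167^9 = 0.4593 × 0.004014 = 0.001844
λ_eff = λ(1-P_K) = 7.8 × (1 - 0.001844) = 7.8 × 0.99816 = 7.7856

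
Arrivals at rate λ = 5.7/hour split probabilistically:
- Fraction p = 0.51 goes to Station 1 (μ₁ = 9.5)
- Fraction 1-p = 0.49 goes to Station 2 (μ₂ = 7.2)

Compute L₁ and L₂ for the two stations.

Effective rates: λ₁ = 5.7×0.51 = 2.907, λ₂ = 5.7×0.49 = 2.793
Station 1: ρ₁ = 2.907/9.5 = 0.3060, L₁ = ρ₁/(1-ρ₁) = 0.3060/(1-0.3060) = 0.4409
Station 2: ρ₂ = 2.793/7.2 = 0.38792, L₂ = ρ₂/(1-ρ₂) = 0.38792/(1-0.38792) = 0.6338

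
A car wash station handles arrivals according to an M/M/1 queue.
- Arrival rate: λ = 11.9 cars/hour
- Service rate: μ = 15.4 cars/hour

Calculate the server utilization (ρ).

Server utilization: ρ = λ/μ
ρ = 11.9/15.4 = 0.7727
The server is busy 77.27% of the time.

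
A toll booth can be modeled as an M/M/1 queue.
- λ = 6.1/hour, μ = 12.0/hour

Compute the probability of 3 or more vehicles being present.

ρ = λ/μ = 6.1/12.0 = 0.50833
P(N ≥ n) = ρⁿ
P(N ≥ 3) = 0.50833^3
P(N ≥ 3) = 0.1314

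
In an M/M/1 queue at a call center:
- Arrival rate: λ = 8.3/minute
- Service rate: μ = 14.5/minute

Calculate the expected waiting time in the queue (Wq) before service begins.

First, compute utilization: ρ = λ/μ = 8.3/14.5 = 0.5724
For M/M/1: Wq = λ/(μ(μ-λ))
Wq = 8.3/(14.5 × (14.5-8.3))
Wq = 8.3/(14.5 × 6.20)
Wq = 0.09232 minutes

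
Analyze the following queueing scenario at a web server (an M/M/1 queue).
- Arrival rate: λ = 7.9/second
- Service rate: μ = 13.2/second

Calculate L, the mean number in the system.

ρ = λ/μ = 7.9/13.2 = 0.5985
For M/M/1: L = λ/(μ-λ)
L = 7.9/(13.2-7.9) = 7.9/5.30
L = 1.4906 requests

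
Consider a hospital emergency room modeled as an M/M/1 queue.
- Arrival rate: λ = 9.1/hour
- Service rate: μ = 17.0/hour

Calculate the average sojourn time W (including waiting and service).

First, compute utilization: ρ = λ/μ = 9.1/17.0 = 0.5353
For M/M/1: W = 1/(μ-λ)
W = 1/(17.0-9.1) = 1/7.90
W = 0.1266 hours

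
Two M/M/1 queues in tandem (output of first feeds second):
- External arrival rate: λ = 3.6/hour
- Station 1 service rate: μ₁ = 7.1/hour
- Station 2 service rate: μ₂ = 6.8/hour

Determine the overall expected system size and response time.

By Jackson's theorem, each station behaves as independent M/M/1.
Station 1: ρ₁ = 3.6/7.1 = 0.5070, L₁ = ρ₁/(1-ρ₁) = λ/(μ₁-λ) = 3.6/3.50 = 1.0286
Station 2: ρ₂ = 3.6/6.8 = 0.5294, L₂ = ρ₂/(1-ρ₂) = λ/(μ₂-λ) = 3.6/3.20 = 1.1250
Total: L = L₁ + L₂ = 1.0286 + 1.1250 = 2.1536
W = L/λ = 2.1536/3.6 = 0.5982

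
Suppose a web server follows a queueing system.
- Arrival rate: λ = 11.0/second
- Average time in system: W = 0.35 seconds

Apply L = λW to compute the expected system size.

Little's Law: L = λW
L = 11.0 × 0.35 = 3.8500 requests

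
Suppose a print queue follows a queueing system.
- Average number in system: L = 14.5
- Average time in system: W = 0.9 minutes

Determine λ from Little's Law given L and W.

Little's Law: L = λW, so λ = L/W
λ = 14.5/0.9 = 16.1111 jobs/minute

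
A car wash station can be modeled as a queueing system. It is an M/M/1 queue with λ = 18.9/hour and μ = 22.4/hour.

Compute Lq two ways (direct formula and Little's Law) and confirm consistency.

Method 1 (direct): Lq = λ²/(μ(μ-λ)) = 357.21/(22.4 × 3.50) = 4.5562

Method 2 (Little's Law):
W = 1/(μ-λ) = 1/3.50 = 0.28571
Wq = W - 1/μ = 0.28571 - 0.044643 = 0.24107
Lq = λWq = 18.9 × 0.24107 = 4.5562 ✔ (matches Method 1)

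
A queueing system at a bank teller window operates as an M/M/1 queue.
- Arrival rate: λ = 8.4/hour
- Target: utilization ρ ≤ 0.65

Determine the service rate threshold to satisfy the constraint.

ρ = λ/μ, so μ = λ/ρ
μ ≥ 8.4/0.65 = 12.9231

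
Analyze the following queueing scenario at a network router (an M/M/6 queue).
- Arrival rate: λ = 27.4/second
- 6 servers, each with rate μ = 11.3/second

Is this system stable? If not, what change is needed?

Stability requires ρ = λ/(cμ) < 1
ρ = 27.4/(6 × 11.3) = 27.4/67.80 = 0.4041
Since 0.4041 < 1, the system is STABLE.
The servers are busy 40.41% of the time.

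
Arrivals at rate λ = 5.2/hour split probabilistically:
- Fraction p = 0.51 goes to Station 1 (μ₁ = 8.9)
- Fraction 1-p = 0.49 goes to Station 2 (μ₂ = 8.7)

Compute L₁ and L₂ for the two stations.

Effective rates: λ₁ = 5.2×0.51 = 2.652, λ₂ = 5.2×0.49 = 2.548
Station 1: ρ₁ = 2.652/8.9 = 0.2980, L₁ = ρ₁/(1-ρ₁) = 0.2980/(1-0.2980) = 0.4245
Station 2: ρ₂ = 2.548/8.7 = 0.2929, L₂ = ρ₂/(1-ρ₂) = 0.2929/(1-0.2929) = 0.4142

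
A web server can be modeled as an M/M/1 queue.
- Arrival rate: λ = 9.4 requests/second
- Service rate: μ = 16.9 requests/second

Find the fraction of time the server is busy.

Server utilization: ρ = λ/μ
ρ = 9.4/16.9 = 0.5562
The server is busy 55.62% of the time.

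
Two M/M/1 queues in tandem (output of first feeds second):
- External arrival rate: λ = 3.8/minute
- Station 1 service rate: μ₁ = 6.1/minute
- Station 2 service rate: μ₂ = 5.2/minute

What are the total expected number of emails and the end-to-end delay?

By Jackson's theorem, each station behaves as independent M/M/1.
Station 1: ρ₁ = 3.8/6.1 = 0.6230, L₁ = ρ₁/(1-ρ₁) = λ/(μ₁-λ) = 3.8/2.30 = 1.6522
Station 2: ρ₂ = 3.8/5.2 = 0.7308, L₂ = ρ₂/(1-ρ₂) = λ/(μ₂-λ) = 3.8/1.40 = 2.7143
Total: L = L₁ + L₂ = 1.6522 + 2.7143 = 4.3665
W = L/λ = 4.3665/3.8 = 1.1491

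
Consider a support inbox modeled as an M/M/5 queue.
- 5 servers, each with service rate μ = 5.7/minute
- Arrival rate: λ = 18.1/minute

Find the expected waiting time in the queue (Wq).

Traffic intensity: ρ = λ/(cμ) = 18.1/(5×5.7) = 0.6351
Since ρ = 0.6351 < 1, system is stable.
Offered load a = λ/μ = cρ = 18.1/5.7 = 3.1754
P₀ = [ Σₙ₌₀^4 aⁿ/n! + a^5/(5!(1-ρ)) ]⁻¹
Σ = a^0/0! + a^1/1! + a^2/2! + a^3/3! + a^4/4! = 1.00000 + 3.17544 + 5.04171 + 5.33654 + 4.23647 = 18.7902
a^5/(5!(1-ρ)) = 322.8632/(120 × 0.36491) = 7.3731
P₀ = 1/(18.7902 + 7.3731) = 0.03822
Lq = P₀·a^5·ρ / (5!(1-ρ)²) = 0.038222 × 322.8632 × 0.63509 / (120 × 0.13316) = 0.4905
Wq = Lq/λ = 0.4905/18.1 = 0.02710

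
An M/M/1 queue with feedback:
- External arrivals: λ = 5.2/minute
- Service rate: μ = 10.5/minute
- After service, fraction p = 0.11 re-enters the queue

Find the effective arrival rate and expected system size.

Effective arrival rate: λ_eff = λ/(1-p) = 5.2/(1-0.11) = 5.2/0.89 = 5.8427
ρ = λ_eff/μ = 5.8427/10.5 = 0.55645
L = ρ/(1-ρ) = 0.55645/(1-0.55645) = 1.2545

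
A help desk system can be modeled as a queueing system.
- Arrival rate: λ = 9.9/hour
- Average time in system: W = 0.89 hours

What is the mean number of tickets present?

Little's Law: L = λW
L = 9.9 × 0.89 = 8.8110 tickets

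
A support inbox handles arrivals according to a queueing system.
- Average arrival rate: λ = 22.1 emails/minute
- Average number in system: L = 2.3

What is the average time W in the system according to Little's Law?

Little's Law: L = λW, so W = L/λ
W = 2.3/22.1 = 0.1041 minutes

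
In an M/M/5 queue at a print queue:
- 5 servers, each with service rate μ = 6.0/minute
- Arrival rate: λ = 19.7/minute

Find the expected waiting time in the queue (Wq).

Traffic intensity: ρ = λ/(cμ) = 19.7/(5×6.0) = 0.6567
Since ρ = 0.6567 < 1, system is stable.
Offered load a = λ/μ = cρ = 19.7/6.0 = 3.2833
P₀ = [ Σₙ₌₀^4 aⁿ/n! + a^5/(5!(1-ρ)) ]⁻¹
Σ = a^0/0! + a^1/1! + a^2/2! + a^3/3! + a^4/4! = 1.0000 + 3.2833 + 5.3901 + 5.8992 + 4.8423 = 20.4149
a^5/(5!(1-ρ)) = 381.5706/(120 × 0.343333) = 9.2614
P₀ = 1/(20.4149 + 9.2614) = 0.03370
Lq = P₀·a^5·ρ / (5!(1-ρ)²) = 0.03370 × 381.5706 × 0.6567 / (120 × 0.1179) = 0.5969
Wq = Lq/λ = 0.5969/19.7 = 0.03030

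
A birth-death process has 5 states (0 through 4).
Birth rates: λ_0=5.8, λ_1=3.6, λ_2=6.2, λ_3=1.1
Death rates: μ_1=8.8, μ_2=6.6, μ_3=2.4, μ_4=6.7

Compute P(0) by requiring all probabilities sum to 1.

Ratios P(n)/P(0) = (λ₀···λₙ₋₁)/(μ₁···μₙ):
P(1)/P(0) = (5.8)/(8.8) = 0.6591
P(2)/P(0) = (5.8×3.6)/(8.8×6.6) = 0.3595
P(3)/P(0) = (5.8×3.6×6.2)/(8.8×6.6×2.4) = 0.9287
P(4)/P(0) = (5.8×3.6×6.2×1.1)/(8.8×6.6×2.4×6.7) = 0.1525

Normalization: ∑ P(n) = 1
P(0) × (1.0000 + 0.6591 + 0.3595 + 0.9287 + 0.1525) = 1
P(0) × 3.0998 = 1
P(0) = 1/3.0998 = 0.3226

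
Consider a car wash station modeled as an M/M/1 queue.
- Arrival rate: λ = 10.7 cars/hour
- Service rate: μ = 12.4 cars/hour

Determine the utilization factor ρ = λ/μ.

Server utilization: ρ = λ/μ
ρ = 10.7/12.4 = 0.8629
The server is busy 86.29% of the time.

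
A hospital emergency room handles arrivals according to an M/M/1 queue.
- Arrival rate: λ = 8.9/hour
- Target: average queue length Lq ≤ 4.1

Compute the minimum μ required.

For M/M/1: Lq = λ²/(μ(μ-λ))
Need Lq ≤ 4.1, i.e. μ(μ-λ) ≥ λ²/4.1
μ² - 8.9μ - 79.21/4.1 ≥ 0  →  μ² - 8.9μ - 19.3195 ≥ 0
Quadratic formula (positive root): μ = [λ + √(λ² + 4×19.3195)]/2
Discriminant: 79.21 + 4×19.3195 = 156.4880, √156.4880 = 12.5095
μ ≥ (8.9 + 12.5095)/2 = 10.7048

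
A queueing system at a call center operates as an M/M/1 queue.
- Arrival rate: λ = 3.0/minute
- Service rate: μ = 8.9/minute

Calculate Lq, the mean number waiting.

ρ = λ/μ = 3.0/8.9 = 0.3371
For M/M/1: Lq = λ²/(μ(μ-λ))
Lq = 9.00/(8.9 × 5.90)
Lq = 0.1714 calls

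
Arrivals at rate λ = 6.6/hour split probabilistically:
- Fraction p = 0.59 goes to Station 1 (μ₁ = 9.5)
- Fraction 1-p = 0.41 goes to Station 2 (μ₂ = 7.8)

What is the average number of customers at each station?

Effective rates: λ₁ = 6.6×0.59 = 3.894, λ₂ = 6.6×0.41 = 2.706
Station 1: ρ₁ = 3.894/9.5 = 0.4099, L₁ = ρ₁/(1-ρ₁) = 0.4099/(1-0.4099) = 0.6946
Station 2: ρ₂ = 2.706/7.8 = 0.3469, L₂ = ρ₂/(1-ρ₂) = 0.3469/(1-0.3469) = 0.5312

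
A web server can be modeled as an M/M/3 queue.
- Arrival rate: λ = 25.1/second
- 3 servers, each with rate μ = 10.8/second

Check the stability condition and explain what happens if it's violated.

Stability requires ρ = λ/(cμ) < 1
ρ = 25.1/(3 × 10.8) = 25.1/32.40 = 0.7747
Since 0.7747 < 1, the system is STABLE.
The servers are busy 77.47% of the time.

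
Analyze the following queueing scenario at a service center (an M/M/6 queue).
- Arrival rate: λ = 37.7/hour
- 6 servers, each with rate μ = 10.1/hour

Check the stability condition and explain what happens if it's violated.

Stability requires ρ = λ/(cμ) < 1
ρ = 37.7/(6 × 10.1) = 37.7/60.60 = 0.6221
Since 0.6221 < 1, the system is STABLE.
The servers are busy 62.21% of the time.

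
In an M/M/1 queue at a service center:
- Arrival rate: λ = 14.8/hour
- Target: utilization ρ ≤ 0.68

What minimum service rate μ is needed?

ρ = λ/μ, so μ = λ/ρ
μ ≥ 14.8/0.68 = 21.7647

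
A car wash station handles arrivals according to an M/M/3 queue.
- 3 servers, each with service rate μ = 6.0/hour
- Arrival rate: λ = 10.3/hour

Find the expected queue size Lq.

Traffic intensity: ρ = λ/(cμ) = 10.3/(3×6.0) = 0.5722
Since ρ = 0.5722 < 1, system is stable.
Offered load a = λ/μ = cρ = 10.3/6.0 = 1.7167
P₀ = [ Σₙ₌₀^2 aⁿ/n! + a^3/(3!(1-ρ)) ]⁻¹
Σ = a^0/0! + a^1/1! + a^2/2! = 1.00000 + 1.71667 + 1.47347 = 4.1901
a^3/(3!(1-ρ)) = 5.0589/(6 × 0.42778) = 1.9710
P₀ = 1/(4.1901 + 1.9710) = 0.1623
Lq = P₀·a^3·ρ / (3!(1-ρ)²) = 0.1623 × 5.0589 × 0.5722 / (6 × 0.1830) = 0.4279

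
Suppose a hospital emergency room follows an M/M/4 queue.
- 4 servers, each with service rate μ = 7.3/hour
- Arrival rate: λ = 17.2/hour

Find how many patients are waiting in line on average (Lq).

Traffic intensity: ρ = λ/(cμ) = 17.2/(4×7.3) = 0.5890
Since ρ = 0.5890 < 1, system is stable.
Offered load a = λ/μ = cρ = 17.2/7.3 = 2.3562
P₀ = [ Σₙ₌₀^3 aⁿ/n! + a^4/(4!(1-ρ)) ]⁻¹
Σ = a^0/0! + a^1/1! + a^2/2! + a^3/3! = 1.0000 + 2.3562 + 2.7758 + 2.1800 = 8.3120
a^4/(4!(1-ρ)) = 30.8193/(24 × 0.41096) = 3.1247
P₀ = 1/(8.3120 + 3.1247) = 0.08744
Lq = P₀·a^4·ρ / (4!(1-ρ)²) = 0.08744 × 30.8193 × 0.5890 / (24 × 0.1689) = 0.3916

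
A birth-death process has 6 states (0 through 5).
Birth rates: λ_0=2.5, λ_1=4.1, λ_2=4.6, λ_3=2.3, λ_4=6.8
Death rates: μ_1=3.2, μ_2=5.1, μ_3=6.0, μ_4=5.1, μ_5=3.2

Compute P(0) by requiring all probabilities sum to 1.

Ratios P(n)/P(0) = (λ₀···λₙ₋₁)/(μ₁···μₙ):
P(1)/P(0) = (2.5)/(3.2) = 0.78125
P(2)/P(0) = (2.5×4.1)/(3.2×5.1) = 0.62806
P(3)/P(0) = (2.5×4.1×4.6)/(3.2×5.1×6.0) = 0.48152
P(4)/P(0) = (2.5×4.1×4.6×2.3)/(3.2×5.1×6.0×5.1) = 0.21715
P(5)/P(0) = (2.5×4.1×4.6×2.3×6.8)/(3.2×5.1×6.0×5.1×3.2) = 0.46145

Normalization: ∑ P(n) = 1
P(0) × (1.0000 + 0.78125 + 0.62806 + 0.48152 + 0.21715 + 0.46145) = 1
P(0) × 3.5694 = 1
P(0) = 1/3.5694 = 0.2802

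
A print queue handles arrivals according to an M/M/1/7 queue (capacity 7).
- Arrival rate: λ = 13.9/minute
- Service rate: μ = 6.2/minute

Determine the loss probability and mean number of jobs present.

ρ = λ/μ = 13.9/6.2 = 2.24194
P₀ = (1-ρ)/(1-ρ^(K+1)) = (1-2.24194)/(1-2.24194^8) = -1.2419/-637.2516 = 0.001949
P_K = P₀×ρ^K = 0.0019489 × 2.24194^7 = 0.0019489 × 284.6872 = 0.5548
Blocking probability P_7 = 0.5548 (55.48%)
L = ρ[1 - (K+1)ρ^K + Kρ^(K+1)] / [(1-ρ)(1-ρ^(K+1))]
L = 2.24194 × (1 - 8×284.6872 + 7×638.2516) / ((1 - 2.24194) × (1 - 638.2516)) = 6.2074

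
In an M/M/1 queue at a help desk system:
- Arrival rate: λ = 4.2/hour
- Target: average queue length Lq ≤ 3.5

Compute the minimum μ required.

For M/M/1: Lq = λ²/(μ(μ-λ))
Need Lq ≤ 3.5, i.e. μ(μ-λ) ≥ λ²/3.5
μ² - 4.2μ - 17.64/3.5 ≥ 0  →  μ² - 4.2μ - 5.0400 ≥ 0
Quadratic formula (positive root): μ = [λ + √(λ² + 4×5.0400)]/2
Discriminant: 17.64 + 4×5.0400 = 37.8000, √37.8000 = 6.1482
μ ≥ (4.2 + 6.1482)/2 = 5.1741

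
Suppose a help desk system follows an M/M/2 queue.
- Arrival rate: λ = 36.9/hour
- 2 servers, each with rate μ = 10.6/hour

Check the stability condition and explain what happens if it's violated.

Stability requires ρ = λ/(cμ) < 1
ρ = 36.9/(2 × 10.6) = 36.9/21.20 = 1.7406
Since 1.7406 ≥ 1, the system is UNSTABLE.
Need c > λ/μ = 36.9/10.6 = 3.48.
Minimum servers needed: c = 4.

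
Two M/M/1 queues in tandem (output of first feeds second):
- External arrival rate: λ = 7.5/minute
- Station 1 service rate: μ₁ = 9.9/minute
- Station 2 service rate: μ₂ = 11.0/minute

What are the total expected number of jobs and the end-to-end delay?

By Jackson's theorem, each station behaves as independent M/M/1.
Station 1: ρ₁ = 7.5/9.9 = 0.7576, L₁ = ρ₁/(1-ρ₁) = λ/(μ₁-λ) = 7.5/2.40 = 3.1250
Station 2: ρ₂ = 7.5/11.0 = 0.6818, L₂ = ρ₂/(1-ρ₂) = λ/(μ₂-λ) = 7.5/3.50 = 2.1429
Total: L = L₁ + L₂ = 3.1250 + 2.1429 = 5.2679
W = L/λ = 5.2679/7.5 = 0.7024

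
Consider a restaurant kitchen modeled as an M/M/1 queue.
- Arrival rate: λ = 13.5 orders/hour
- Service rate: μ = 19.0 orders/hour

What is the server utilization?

Server utilization: ρ = λ/μ
ρ = 13.5/19.0 = 0.7105
The server is busy 71.05% of the time.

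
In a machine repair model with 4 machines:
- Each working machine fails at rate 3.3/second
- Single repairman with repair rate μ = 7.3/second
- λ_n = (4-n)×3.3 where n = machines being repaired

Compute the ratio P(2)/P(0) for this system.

P(2)/P(0) = ∏_{i=0}^{2-1} λ_i/μ_{i+1}
= (4-0)×3.3/7.3 × (4-1)×3.3/7.3
= 2.4522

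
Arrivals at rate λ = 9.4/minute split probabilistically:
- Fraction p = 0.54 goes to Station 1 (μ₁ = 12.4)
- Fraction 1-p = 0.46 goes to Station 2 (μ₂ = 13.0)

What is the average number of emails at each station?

Effective rates: λ₁ = 9.4×0.54 = 5.076, λ₂ = 9.4×0.46 = 4.324
Station 1: ρ₁ = 5.076/12.4 = 0.40935, L₁ = ρ₁/(1-ρ₁) = 0.40935/(1-0.40935) = 0.6931
Station 2: ρ₂ = 4.324/13.0 = 0.3326, L₂ = ρ₂/(1-ρ₂) = 0.3326/(1-0.3326) = 0.4984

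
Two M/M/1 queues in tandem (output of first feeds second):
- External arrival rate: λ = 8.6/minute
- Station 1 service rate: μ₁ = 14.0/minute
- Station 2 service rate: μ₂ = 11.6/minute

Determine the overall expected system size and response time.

By Jackson's theorem, each station behaves as independent M/M/1.
Station 1: ρ₁ = 8.6/14.0 = 0.6143, L₁ = ρ₁/(1-ρ₁) = λ/(μ₁-λ) = 8.6/5.40 = 1.5926
Station 2: ρ₂ = 8.6/11.6 = 0.7414, L₂ = ρ₂/(1-ρ₂) = λ/(μ₂-λ) = 8.6/3.00 = 2.8667
Total: L = L₁ + L₂ = 1.5926 + 2.8667 = 4.4593
W = L/λ = 4.4593/8.6 = 0.5185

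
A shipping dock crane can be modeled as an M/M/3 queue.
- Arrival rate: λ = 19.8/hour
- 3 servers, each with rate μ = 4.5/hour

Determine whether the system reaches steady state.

Stability requires ρ = λ/(cμ) < 1
ρ = 19.8/(3 × 4.5) = 19.8/13.50 = 1.4667
Since 1.4667 ≥ 1, the system is UNSTABLE.
Need c > λ/μ = 19.8/4.5 = 4.40.
Minimum servers needed: c = 5.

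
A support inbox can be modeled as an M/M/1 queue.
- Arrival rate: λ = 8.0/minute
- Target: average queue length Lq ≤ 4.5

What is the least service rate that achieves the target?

For M/M/1: Lq = λ²/(μ(μ-λ))
Need Lq ≤ 4.5, i.e. μ(μ-λ) ≥ λ²/4.5
μ² - 8.0μ - 64.00/4.5 ≥ 0  →  μ² - 8.0μ - 14.22222 ≥ 0
Quadratic formula (positive root): μ = [λ + √(λ² + 4×14.22222)]/2
Discriminant: 64.00 + 4×14.22222 = 120.8889, √120.8889 = 10.9949
μ ≥ (8.0 + 10.9949)/2 = 9.4975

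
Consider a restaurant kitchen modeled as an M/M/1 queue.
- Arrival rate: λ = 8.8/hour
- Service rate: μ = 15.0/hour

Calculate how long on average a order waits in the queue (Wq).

First, compute utilization: ρ = λ/μ = 8.8/15.0 = 0.5867
For M/M/1: Wq = λ/(μ(μ-λ))
Wq = 8.8/(15.0 × (15.0-8.8))
Wq = 8.8/(15.0 × 6.20)
Wq = 0.09462 hours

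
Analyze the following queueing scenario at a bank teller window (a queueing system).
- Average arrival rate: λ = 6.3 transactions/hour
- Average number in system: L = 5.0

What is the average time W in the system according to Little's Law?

Little's Law: L = λW, so W = L/λ
W = 5.0/6.3 = 0.7937 hours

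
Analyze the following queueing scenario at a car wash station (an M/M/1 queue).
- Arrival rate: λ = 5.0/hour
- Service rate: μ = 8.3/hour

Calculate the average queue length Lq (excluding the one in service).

ρ = λ/μ = 5.0/8.3 = 0.6024
For M/M/1: Lq = λ²/(μ(μ-λ))
Lq = 25.00/(8.3 × 3.30)
Lq = 0.9127 cars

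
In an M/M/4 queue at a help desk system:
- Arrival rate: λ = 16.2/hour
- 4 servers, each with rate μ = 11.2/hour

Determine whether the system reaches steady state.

Stability requires ρ = λ/(cμ) < 1
ρ = 16.2/(4 × 11.2) = 16.2/44.80 = 0.3616
Since 0.3616 < 1, the system is STABLE.
The servers are busy 36.16% of the time.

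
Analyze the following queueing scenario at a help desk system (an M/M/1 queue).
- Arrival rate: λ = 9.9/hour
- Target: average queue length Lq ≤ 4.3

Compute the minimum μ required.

For M/M/1: Lq = λ²/(μ(μ-λ))
Need Lq ≤ 4.3, i.e. μ(μ-λ) ≥ λ²/4.3
μ² - 9.9μ - 98.01/4.3 ≥ 0  →  μ² - 9.9μ - 22.79302 ≥ 0
Quadratic formula (positive root): μ = [λ + √(λ² + 4×22.79302)]/2
Discriminant: 98.01 + 4×22.79302 = 189.1821, √189.1821 = 13.75435
μ ≥ (9.9 + 13.75435)/2 = 11.8272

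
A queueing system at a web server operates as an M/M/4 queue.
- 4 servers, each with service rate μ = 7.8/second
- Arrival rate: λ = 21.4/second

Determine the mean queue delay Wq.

Traffic intensity: ρ = λ/(cμ) = 21.4/(4×7.8) = 0.6859
Since ρ = 0.6859 < 1, system is stable.
Offered load a = λ/μ = cρ = 21.4/7.8 = 2.7436
P₀ = [ Σₙ₌₀^3 aⁿ/n! + a^4/(4!(1-ρ)) ]⁻¹
Σ = a^0/0! + a^1/1! + a^2/2! + a^3/3! = 1.0000 + 2.7436 + 3.7636 + 3.4420 = 10.9492
a^4/(4!(1-ρ)) = 56.6600/(24 × 0.314103) = 7.5161
P₀ = 1/(10.9492 + 7.5161) = 0.05416
Lq = P₀·a^4·ρ / (4!(1-ρ)²) = 0.0541556 × 56.6600 × 0.685897 / (24 × 0.0986604) = 0.8888
Wq = Lq/λ = 0.8888/21.4 = 0.04153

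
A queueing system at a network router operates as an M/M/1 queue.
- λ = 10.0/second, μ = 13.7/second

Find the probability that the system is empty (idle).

ρ = λ/μ = 10.0/13.7 = 0.7299
P(0) = 1 - ρ = 1 - 0.7299 = 0.2701
The server is idle 27.01% of the time.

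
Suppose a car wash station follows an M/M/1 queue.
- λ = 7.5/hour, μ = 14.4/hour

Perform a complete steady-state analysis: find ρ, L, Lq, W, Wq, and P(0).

Step 1: ρ = λ/μ = 7.5/14.4 = 0.5208
Step 2: L = λ/(μ-λ) = 7.5/6.90 = 1.0870
Step 3: Lq = λ²/(μ(μ-λ)) = 56.25/(14.4×6.90) = 0.5661
Step 4: W = 1/(μ-λ) = 1/6.90 = 0.14493
Step 5: Wq = λ/(μ(μ-λ)) = 7.5/(14.4×6.90) = 0.07548
Step 6: P(0) = 1-ρ = 0.4792
Verify: L = λW = 7.5×0.14493 = 1.0870 ✔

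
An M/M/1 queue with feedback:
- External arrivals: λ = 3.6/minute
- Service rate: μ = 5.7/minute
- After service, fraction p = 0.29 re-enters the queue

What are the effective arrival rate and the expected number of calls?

Effective arrival rate: λ_eff = λ/(1-p) = 3.6/(1-0.29) = 3.6/0.71 = 5.070423
ρ = λ_eff/μ = 5.070423/5.7 = 0.889548
L = ρ/(1-ρ) = 0.889548/(1-0.889548) = 8.0537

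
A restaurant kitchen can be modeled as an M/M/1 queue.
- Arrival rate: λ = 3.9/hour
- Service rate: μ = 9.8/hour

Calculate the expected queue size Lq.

ρ = λ/μ = 3.9/9.8 = 0.3980
For M/M/1: Lq = λ²/(μ(μ-λ))
Lq = 15.21/(9.8 × 5.90)
Lq = 0.2631 orders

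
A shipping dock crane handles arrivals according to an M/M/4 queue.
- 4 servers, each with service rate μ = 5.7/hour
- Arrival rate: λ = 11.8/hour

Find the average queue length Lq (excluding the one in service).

Traffic intensity: ρ = λ/(cμ) = 11.8/(4×5.7) = 0.5175
Since ρ = 0.5175 < 1, system is stable.
Offered load a = λ/μ = cρ = 11.8/5.7 = 2.0702
P₀ = [ Σₙ₌₀^3 aⁿ/n! + a^4/(4!(1-ρ)) ]⁻¹
Σ = a^0/0! + a^1/1! + a^2/2! + a^3/3! = 1.0000 + 2.0702 + 2.1428 + 1.4787 = 6.6917
a^4/(4!(1-ρ)) = 18.3666/(24 × 0.48246) = 1.5862
P₀ = 1/(6.6917 + 1.5862) = 0.1208
Lq = P₀·a^4·ρ / (4!(1-ρ)²) = 0.12080 × 18.3666 × 0.51754 / (24 × 0.23276) = 0.2056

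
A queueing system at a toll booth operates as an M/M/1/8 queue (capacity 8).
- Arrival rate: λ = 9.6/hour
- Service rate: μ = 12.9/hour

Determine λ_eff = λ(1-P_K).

ρ = λ/μ = 9.6/12.9 = 0.74419
P₀ = (1-ρ)/(1-ρ^(K+1)) = (1-0.74419)/(1-0.74419^9) = 0.2558/0.9300 = 0.2751
P_K = P₀×ρ^K = 0.2751 × 0.74419^8 = 0.2751 × 0.09407 = 0.02588
λ_eff = λ(1-P_K) = 9.6 × (1 - 0.02588) = 9.6 × 0.97412 = 9.3516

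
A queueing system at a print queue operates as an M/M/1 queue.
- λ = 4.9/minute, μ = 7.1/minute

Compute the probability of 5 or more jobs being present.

ρ = λ/μ = 4.9/7.1 = 0.69014
P(N ≥ n) = ρⁿ
P(N ≥ 5) = 0.69014^5
P(N ≥ 5) = 0.1566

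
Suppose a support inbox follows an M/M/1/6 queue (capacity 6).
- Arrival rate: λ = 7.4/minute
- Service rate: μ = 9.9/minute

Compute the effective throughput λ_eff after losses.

ρ = λ/μ = 7.4/9.9 = 0.74747
P₀ = (1-ρ)/(1-ρ^(K+1)) = (1-0.74747)/(1-0.74747^7) = 0.2525/0.8696 = 0.2904
P_K = P₀×ρ^K = 0.2904 × 0.74747^6 = 0.2904 × 0.1744 = 0.05065
λ_eff = λ(1-P_K) = 7.4 × (1 - 0.05065) = 7.4 × 0.94935 = 7.0252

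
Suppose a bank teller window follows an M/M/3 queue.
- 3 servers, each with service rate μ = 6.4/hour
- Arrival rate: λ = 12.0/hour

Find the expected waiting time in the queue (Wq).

Traffic intensity: ρ = λ/(cμ) = 12.0/(3×6.4) = 0.6250
Since ρ = 0.6250 < 1, system is stable.
Offered load a = λ/μ = cρ = 12.0/6.4 = 1.8750
P₀ = [ Σₙ₌₀^2 aⁿ/n! + a^3/(3!(1-ρ)) ]⁻¹
Σ = a^0/0! + a^1/1! + a^2/2! = 1.0000 + 1.8750 + 1.7578 = 4.6328
a^3/(3!(1-ρ)) = 6.5918/(6 × 0.3750) = 2.9297
P₀ = 1/(4.6328 + 2.9297) = 0.1322
Lq = P₀·a^3·ρ / (3!(1-ρ)²) = 0.132231 × 6.59180 × 0.625000 / (6 × 0.140625) = 0.6457
Wq = Lq/λ = 0.6457/12.0 = 0.05381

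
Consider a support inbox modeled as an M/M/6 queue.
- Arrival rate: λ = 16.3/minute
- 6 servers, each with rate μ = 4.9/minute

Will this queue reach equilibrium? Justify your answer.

Stability requires ρ = λ/(cμ) < 1
ρ = 16.3/(6 × 4.9) = 16.3/29.40 = 0.5544
Since 0.5544 < 1, the system is STABLE.
The servers are busy 55.44% of the time.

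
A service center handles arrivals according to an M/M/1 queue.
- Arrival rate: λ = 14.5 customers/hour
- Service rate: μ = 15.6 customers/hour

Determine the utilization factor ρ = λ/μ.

Server utilization: ρ = λ/μ
ρ = 14.5/15.6 = 0.9295
The server is busy 92.95% of the time.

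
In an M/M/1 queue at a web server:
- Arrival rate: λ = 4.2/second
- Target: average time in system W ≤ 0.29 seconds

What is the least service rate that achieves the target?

For M/M/1: W = 1/(μ-λ)
Need W ≤ 0.29, so 1/(μ-λ) ≤ 0.29
μ - λ ≥ 1/0.29 = 3.4483
μ ≥ 4.2 + 3.4483 = 7.6483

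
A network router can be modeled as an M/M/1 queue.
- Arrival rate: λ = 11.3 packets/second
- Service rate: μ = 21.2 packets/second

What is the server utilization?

Server utilization: ρ = λ/μ
ρ = 11.3/21.2 = 0.5330
The server is busy 53.30% of the time.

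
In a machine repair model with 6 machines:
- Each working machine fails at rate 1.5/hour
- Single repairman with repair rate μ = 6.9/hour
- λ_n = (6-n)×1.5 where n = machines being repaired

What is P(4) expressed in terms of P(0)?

P(4)/P(0) = ∏_{i=0}^{4-1} λ_i/μ_{i+1}
= (6-0)×1.5/6.9 × (6-1)×1.5/6.9 × (6-2)×1.5/6.9 × (6-3)×1.5/6.9
= 0.8040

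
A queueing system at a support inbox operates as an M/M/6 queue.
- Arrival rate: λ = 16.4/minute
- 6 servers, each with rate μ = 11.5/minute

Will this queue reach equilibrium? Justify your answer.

Stability requires ρ = λ/(cμ) < 1
ρ = 16.4/(6 × 11.5) = 16.4/69.00 = 0.2377
Since 0.2377 < 1, the system is STABLE.
The servers are busy 23.77% of the time.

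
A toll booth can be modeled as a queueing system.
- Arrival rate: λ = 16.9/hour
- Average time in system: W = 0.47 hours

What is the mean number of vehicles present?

Little's Law: L = λW
L = 16.9 × 0.47 = 7.9430 vehicles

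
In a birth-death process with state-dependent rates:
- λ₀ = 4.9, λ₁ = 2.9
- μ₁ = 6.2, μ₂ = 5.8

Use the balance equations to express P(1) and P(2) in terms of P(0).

Balance equations:
State 0: λ₀P₀ = μ₁P₁ → P₁ = (λ₀/μ₁)P₀ = (4.9/6.2)P₀ = 0.7903P₀
State 1: P₂ = (λ₀λ₁)/(μ₁μ₂)P₀ = (4.9×2.9)/(6.2×5.8)P₀ = 0.3952P₀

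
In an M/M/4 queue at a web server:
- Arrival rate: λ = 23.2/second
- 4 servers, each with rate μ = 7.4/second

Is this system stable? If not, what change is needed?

Stability requires ρ = λ/(cμ) < 1
ρ = 23.2/(4 × 7.4) = 23.2/29.60 = 0.7838
Since 0.7838 < 1, the system is STABLE.
The servers are busy 78.38% of the time.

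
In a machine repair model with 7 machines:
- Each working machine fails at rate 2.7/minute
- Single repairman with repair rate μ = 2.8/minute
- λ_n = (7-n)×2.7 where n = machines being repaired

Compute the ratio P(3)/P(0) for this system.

P(3)/P(0) = ∏_{i=0}^{3-1} λ_i/μ_{i+1}
= (7-0)×2.7/2.8 × (7-1)×2.7/2.8 × (7-2)×2.7/2.8
= 188.2940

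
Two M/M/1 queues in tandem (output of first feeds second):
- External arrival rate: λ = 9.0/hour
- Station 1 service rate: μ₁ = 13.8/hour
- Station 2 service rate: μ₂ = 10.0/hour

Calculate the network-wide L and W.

By Jackson's theorem, each station behaves as independent M/M/1.
Station 1: ρ₁ = 9.0/13.8 = 0.6522, L₁ = ρ₁/(1-ρ₁) = λ/(μ₁-λ) = 9.0/4.80 = 1.8750
Station 2: ρ₂ = 9.0/10.0 = 0.9000, L₂ = ρ₂/(1-ρ₂) = λ/(μ₂-λ) = 9.0/1.00 = 9.0000
Total: L = L₁ + L₂ = 1.8750 + 9.0000 = 10.8750
W = L/λ = 10.8750/9.0 = 1.2083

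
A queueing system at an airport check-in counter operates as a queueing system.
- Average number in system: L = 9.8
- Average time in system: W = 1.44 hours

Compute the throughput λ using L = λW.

Little's Law: L = λW, so λ = L/W
λ = 9.8/1.44 = 6.8056 passengers/hour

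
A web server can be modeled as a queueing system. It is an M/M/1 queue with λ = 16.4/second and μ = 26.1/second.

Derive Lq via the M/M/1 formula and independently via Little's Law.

Method 1 (direct): Lq = λ²/(μ(μ-λ)) = 268.96/(26.1 × 9.70) = 1.0624

Method 2 (Little's Law):
W = 1/(μ-λ) = 1/9.70 = 0.10309
Wq = W - 1/μ = 0.10309 - 0.038314 = 0.06478
Lq = λWq = 16.4 × 0.06478 = 1.0624 ✔ (matches Method 1)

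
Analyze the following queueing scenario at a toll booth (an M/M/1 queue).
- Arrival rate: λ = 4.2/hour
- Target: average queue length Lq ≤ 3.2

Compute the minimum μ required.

For M/M/1: Lq = λ²/(μ(μ-λ))
Need Lq ≤ 3.2, i.e. μ(μ-λ) ≥ λ²/3.2
μ² - 4.2μ - 17.64/3.2 ≥ 0  →  μ² - 4.2μ - 5.5125 ≥ 0
Quadratic formula (positive root): μ = [λ + √(λ² + 4×5.5125)]/2
Discriminant: 17.64 + 4×5.5125 = 39.6900, √39.6900 = 6.3000
μ ≥ (4.2 + 6.3000)/2 = 5.2500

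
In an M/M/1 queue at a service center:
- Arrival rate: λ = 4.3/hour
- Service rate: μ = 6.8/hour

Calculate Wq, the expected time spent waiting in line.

First, compute utilization: ρ = λ/μ = 4.3/6.8 = 0.6324
For M/M/1: Wq = λ/(μ(μ-λ))
Wq = 4.3/(6.8 × (6.8-4.3))
Wq = 4.3/(6.8 × 2.50)
Wq = 0.2529 hours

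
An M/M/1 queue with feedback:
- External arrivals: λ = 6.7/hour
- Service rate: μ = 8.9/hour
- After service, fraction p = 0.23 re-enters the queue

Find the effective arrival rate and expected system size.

Effective arrival rate: λ_eff = λ/(1-p) = 6.7/(1-0.23) = 6.7/0.77 = 8.7013
ρ = λ_eff/μ = 8.7013/8.9 = 0.977674
L = ρ/(1-ρ) = 0.977674/(1-0.977674) = 43.7908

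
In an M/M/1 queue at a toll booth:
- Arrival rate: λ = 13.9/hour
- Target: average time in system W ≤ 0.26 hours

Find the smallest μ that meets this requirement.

For M/M/1: W = 1/(μ-λ)
Need W ≤ 0.26, so 1/(μ-λ) ≤ 0.26
μ - λ ≥ 1/0.26 = 3.8462
μ ≥ 13.9 + 3.8462 = 17.7462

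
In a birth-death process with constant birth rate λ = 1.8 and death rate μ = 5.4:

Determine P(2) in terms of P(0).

For constant rates: P(n)/P(0) = (λ/μ)^n
P(2)/P(0) = (1.8/5.4)^2 = 0.3333^2 = 0.1111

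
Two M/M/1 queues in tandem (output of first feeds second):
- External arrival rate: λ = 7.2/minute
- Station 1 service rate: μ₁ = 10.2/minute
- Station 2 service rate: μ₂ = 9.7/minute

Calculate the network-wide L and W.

By Jackson's theorem, each station behaves as independent M/M/1.
Station 1: ρ₁ = 7.2/10.2 = 0.7059, L₁ = ρ₁/(1-ρ₁) = λ/(μ₁-λ) = 7.2/3.00 = 2.4000
Station 2: ρ₂ = 7.2/9.7 = 0.7423, L₂ = ρ₂/(1-ρ₂) = λ/(μ₂-λ) = 7.2/2.50 = 2.8800
Total: L = L₁ + L₂ = 2.4000 + 2.8800 = 5.2800
W = L/λ = 5.2800/7.2 = 0.7333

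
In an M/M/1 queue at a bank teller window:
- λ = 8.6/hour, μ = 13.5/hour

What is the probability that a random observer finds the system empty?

ρ = λ/μ = 8.6/13.5 = 0.6370
P(0) = 1 - ρ = 1 - 0.6370 = 0.3630
The server is idle 36.30% of the time.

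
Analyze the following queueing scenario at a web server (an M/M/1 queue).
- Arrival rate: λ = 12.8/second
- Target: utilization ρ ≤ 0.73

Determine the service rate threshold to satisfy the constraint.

ρ = λ/μ, so μ = λ/ρ
μ ≥ 12.8/0.73 = 17.5342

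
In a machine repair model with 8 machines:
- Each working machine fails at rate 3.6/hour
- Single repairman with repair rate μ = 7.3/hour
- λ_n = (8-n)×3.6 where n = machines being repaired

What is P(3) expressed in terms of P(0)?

P(3)/P(0) = ∏_{i=0}^{3-1} λ_i/μ_{i+1}
= (8-0)×3.6/7.3 × (8-1)×3.6/7.3 × (8-2)×3.6/7.3
= 40.2975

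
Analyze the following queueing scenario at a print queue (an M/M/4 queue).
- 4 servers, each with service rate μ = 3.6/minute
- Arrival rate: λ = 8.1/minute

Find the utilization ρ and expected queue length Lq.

Traffic intensity: ρ = λ/(cμ) = 8.1/(4×3.6) = 0.5625
Since ρ = 0.5625 < 1, system is stable.
Offered load a = λ/μ = cρ = 8.1/3.6 = 2.2500
P₀ = [ Σₙ₌₀^3 aⁿ/n! + a^4/(4!(1-ρ)) ]⁻¹
Σ = a^0/0! + a^1/1! + a^2/2! + a^3/3! = 1.00000 + 2.25000 + 2.53125 + 1.89844 = 7.6797
a^4/(4!(1-ρ)) = 25.6289/(24 × 0.4375) = 2.4408
P₀ = 1/(7.6797 + 2.4408) = 0.09881
Lq = P₀·a^4·ρ / (4!(1-ρ)²) = 0.09881 × 25.6289 × 0.5625 / (24 × 0.1914) = 0.3101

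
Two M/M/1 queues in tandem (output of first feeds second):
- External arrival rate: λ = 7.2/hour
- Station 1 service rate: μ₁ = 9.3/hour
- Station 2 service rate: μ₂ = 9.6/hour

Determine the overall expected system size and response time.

By Jackson's theorem, each station behaves as independent M/M/1.
Station 1: ρ₁ = 7.2/9.3 = 0.7742, L₁ = ρ₁/(1-ρ₁) = λ/(μ₁-λ) = 7.2/2.10 = 3.4286
Station 2: ρ₂ = 7.2/9.6 = 0.7500, L₂ = ρ₂/(1-ρ₂) = λ/(μ₂-λ) = 7.2/2.40 = 3.0000
Total: L = L₁ + L₂ = 3.4286 + 3.0000 = 6.4286
W = L/λ = 6.4286/7.2 = 0.8929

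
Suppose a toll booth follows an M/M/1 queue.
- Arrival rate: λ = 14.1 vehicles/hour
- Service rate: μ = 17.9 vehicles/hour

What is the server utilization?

Server utilization: ρ = λ/μ
ρ = 14.1/17.9 = 0.7877
The server is busy 78.77% of the time.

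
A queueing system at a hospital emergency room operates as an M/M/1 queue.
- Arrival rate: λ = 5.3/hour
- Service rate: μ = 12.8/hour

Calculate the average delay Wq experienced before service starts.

First, compute utilization: ρ = λ/μ = 5.3/12.8 = 0.4141
For M/M/1: Wq = λ/(μ(μ-λ))
Wq = 5.3/(12.8 × (12.8-5.3))
Wq = 5.3/(12.8 × 7.50)
Wq = 0.05521 hours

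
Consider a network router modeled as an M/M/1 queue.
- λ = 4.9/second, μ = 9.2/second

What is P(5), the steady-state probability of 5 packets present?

ρ = λ/μ = 4.9/9.2 = 0.5326
P(n) = (1-ρ)ρⁿ
P(5) = (1-0.5326) × 0.5326^5
P(5) = 0.4674 × 0.04286
P(5) = 0.02003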